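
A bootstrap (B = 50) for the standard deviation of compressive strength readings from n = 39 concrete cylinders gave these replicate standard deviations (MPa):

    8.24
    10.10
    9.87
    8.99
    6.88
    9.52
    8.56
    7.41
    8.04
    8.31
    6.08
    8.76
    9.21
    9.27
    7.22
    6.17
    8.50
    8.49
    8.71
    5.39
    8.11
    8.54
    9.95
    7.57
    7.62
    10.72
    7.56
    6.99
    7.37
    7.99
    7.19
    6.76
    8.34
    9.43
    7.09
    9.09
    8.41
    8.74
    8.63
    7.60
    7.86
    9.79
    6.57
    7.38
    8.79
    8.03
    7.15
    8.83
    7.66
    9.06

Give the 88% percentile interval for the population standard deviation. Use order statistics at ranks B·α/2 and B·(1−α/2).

(6.17, 9.87)

Sorted replicates: 5.39, 6.08, 6.17, 6.57, 6.76, 6.88, 6.99, 7.09, 7.15, 7.19, 7.22, 7.37, 7.38, 7.41, 7.56, 7.57, 7.60, 7.62, 7.66, 7.86, 7.99, 8.03, 8.04, 8.11, 8.24, 8.31, 8.34, 8.41, 8.49, 8.50, 8.54, 8.56, 8.63, 8.71, 8.74, 8.76, 8.79, 8.83, 8.99, 9.06, 9.09, 9.21, 9.27, 9.43, 9.52, 9.79, 9.87, 9.95, 10.10, 10.72
α = 0.12; lower rank = 50 × 0.060 = 3; upper rank = 50 × 0.940 = 47.
The 3rd smallest replicate is 6.17; the 47th is 9.87.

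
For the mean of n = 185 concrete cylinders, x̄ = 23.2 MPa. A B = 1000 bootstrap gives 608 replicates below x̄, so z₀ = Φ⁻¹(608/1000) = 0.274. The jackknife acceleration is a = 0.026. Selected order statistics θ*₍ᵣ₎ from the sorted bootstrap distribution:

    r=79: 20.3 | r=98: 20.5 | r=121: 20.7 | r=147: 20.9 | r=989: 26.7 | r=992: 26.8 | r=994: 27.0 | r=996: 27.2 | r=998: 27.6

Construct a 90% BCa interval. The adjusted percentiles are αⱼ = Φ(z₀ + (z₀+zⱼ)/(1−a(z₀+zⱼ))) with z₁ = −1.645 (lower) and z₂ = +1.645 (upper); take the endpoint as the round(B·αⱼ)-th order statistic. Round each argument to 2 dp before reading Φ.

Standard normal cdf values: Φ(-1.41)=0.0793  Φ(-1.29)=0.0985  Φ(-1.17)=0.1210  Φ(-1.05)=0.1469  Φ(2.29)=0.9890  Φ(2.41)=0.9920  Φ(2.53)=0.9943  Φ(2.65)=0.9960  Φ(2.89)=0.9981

(20.9, 26.7)

Lower: z₀ + z₁ = 0.274 + (-1.645) = -1.371; 1 − a(z₀+z₁) = 1 − (0.026)(-1.371) = 1.0356; argument = 0.274 + (-1.371)/1.0356 = -1.0498 → -1.05.
α₁ = Φ(-1.05) = 0.1469; rank = round(1000 × 0.1469) = 147; θ*₍147₎ = 20.9.
Upper: z₀ + z₂ = 1.919; 1 − a(z₀+z₂) = 0.9501; argument = 2.2938 → 2.29; α₂ = 0.9890; rank = 989; θ*₍989₎ = 26.7.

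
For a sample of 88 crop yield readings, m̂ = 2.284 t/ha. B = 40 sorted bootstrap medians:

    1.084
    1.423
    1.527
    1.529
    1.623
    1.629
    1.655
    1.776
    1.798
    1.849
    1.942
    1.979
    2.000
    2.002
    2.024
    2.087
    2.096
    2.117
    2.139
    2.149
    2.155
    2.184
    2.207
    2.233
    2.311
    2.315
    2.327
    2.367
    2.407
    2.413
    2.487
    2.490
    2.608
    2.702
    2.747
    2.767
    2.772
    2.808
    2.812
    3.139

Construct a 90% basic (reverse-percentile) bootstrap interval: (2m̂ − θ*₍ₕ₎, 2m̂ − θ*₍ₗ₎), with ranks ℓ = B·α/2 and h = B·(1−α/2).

Percentile endpoints at ranks 2 and 38: θ*₍2₎ = 1.423, θ*₍38₎ = 2.808.
Basic interval reflects these around m̂:
  lower = 2 × 2.284 − 2.808 = 1.760
  upper = 2 × 2.284 − 1.423 = 3.145

(1.760, 3.145)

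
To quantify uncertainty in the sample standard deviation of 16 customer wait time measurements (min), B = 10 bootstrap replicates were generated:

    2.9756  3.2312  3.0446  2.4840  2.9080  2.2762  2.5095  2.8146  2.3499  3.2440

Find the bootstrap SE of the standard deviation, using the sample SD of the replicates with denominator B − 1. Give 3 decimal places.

SE* = 0.357

Bootstrap SE is the standard deviation of the 10 replicate standard deviations.
Mean of replicates: (2.9756 + 3.2312 + 3.0446 + 2.4840 + 2.9080 + 2.2762 + 2.5095 + 2.8146 + 2.3499 + 3.2440) / 10 = 27.83760 / 10 = 2.78376
Sum of squared deviations: (+0.19184)² + (+0.44744)² + (+0.26084)² + (−0.29976)² + (+0.12424)² + (−0.50756)² + (−0.27426)² + (+0.03084)² + (−0.43386)² + (+0.46024)² = 1.14418
Variance = 1.14418 / 9 = 0.12713
SE* = √0.12713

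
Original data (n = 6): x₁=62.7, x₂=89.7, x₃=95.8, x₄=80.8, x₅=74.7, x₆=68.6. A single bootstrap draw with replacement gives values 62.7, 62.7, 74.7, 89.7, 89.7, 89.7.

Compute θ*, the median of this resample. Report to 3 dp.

θ* = 82.200

Sorted: 62.7, 62.7, 74.7, 89.7, 89.7, 89.7
Median = average of the two middle values = 82.200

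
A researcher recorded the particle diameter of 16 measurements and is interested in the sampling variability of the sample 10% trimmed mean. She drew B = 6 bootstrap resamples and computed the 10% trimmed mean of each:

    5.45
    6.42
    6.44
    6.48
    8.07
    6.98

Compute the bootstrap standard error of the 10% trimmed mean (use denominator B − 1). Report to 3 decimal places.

Bootstrap SE is the standard deviation of the 6 replicate 10% trimmed means.
Mean of replicates: (5.45 + 6.42 + 6.44 + 6.48 + 8.07 + 6.98) / 6 = 39.8400 / 6 = 6.6400
Sum of squared deviations: (−1.1900)² + (−0.2200)² + (−0.2000)² + (−0.1600)² + (+1.4300)² + (+0.3400)² = 3.6906
Variance = 3.6906 / 5 = 0.7381
SE* = √0.7381

SE* = 0.859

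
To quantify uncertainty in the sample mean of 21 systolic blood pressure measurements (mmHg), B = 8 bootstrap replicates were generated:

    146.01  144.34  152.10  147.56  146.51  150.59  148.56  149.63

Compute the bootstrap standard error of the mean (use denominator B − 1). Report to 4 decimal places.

Bootstrap SE is the standard deviation of the 8 replicate means.
Mean of replicates: (146.01 + 144.34 + 152.10 + 147.56 + 146.51 + 150.59 + 148.56 + 149.63) / 8 = 1185.30000 / 8 = 148.16250
Sum of squared deviations: (−2.15250)² + (−3.82250)² + (+3.93750)² + (−0.60250)² + (−1.65250)² + (+2.42750)² + (+0.39750)² + (+1.46750)² = 46.04675
Variance = 46.04675 / 7 = 6.57811
SE* = √6.57811

SE* = 2.5648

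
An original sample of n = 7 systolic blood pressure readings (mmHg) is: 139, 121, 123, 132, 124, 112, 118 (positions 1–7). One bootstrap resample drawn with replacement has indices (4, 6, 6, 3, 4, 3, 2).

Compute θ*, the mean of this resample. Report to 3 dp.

Resample values: 132, 112, 112, 123, 132, 123, 121.
Mean = (132 + 112 + 112 + 123 + 132 + 123 + 121) / 7 = 855.0 / 7 = 122.143

θ* = 122.143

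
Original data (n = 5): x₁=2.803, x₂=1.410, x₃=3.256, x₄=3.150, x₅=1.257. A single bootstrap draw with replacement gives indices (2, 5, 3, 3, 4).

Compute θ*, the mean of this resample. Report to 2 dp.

θ* = 2.47

Resample values: 1.410, 1.257, 3.256, 3.256, 3.150.
Mean = (1.410 + 1.257 + 3.256 + 3.256 + 3.150) / 5 = 12.3290 / 5 = 2.47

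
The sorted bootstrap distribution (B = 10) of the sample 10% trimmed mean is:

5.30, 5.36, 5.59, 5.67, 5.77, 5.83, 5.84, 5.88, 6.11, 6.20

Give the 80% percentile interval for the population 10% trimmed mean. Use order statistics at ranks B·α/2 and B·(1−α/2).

α = 0.20; lower rank = 10 × 0.100 = 1; upper rank = 10 × 0.900 = 9.
The 1st smallest replicate is 5.30; the 9th is 6.11.

(5.30, 6.11)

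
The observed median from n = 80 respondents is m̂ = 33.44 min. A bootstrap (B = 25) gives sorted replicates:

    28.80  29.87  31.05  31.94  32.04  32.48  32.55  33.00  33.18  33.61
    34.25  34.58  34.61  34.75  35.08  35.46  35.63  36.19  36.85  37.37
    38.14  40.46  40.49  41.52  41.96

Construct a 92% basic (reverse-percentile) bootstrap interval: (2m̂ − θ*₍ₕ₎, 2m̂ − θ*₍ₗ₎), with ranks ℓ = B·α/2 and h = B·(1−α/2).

Percentile endpoints at ranks 1 and 24: θ*₍1₎ = 28.80, θ*₍24₎ = 41.52.
Basic interval reflects these around m̂:
  lower = 2 × 33.44 − 41.52 = 25.36
  upper = 2 × 33.44 − 28.80 = 38.08

(25.36, 38.08)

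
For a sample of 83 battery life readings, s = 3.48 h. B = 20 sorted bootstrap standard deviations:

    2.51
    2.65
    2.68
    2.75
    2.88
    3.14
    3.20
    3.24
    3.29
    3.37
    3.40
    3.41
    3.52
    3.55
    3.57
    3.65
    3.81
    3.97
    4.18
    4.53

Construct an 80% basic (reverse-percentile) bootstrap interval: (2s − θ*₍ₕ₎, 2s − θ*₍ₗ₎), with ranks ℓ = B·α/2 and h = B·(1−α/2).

(2.99, 4.31)

Percentile endpoints at ranks 2 and 18: θ*₍2₎ = 2.65, θ*₍18₎ = 3.97.
Basic interval reflects these around s:
  lower = 2 × 3.48 − 3.97 = 2.99
  upper = 2 × 3.48 − 2.65 = 4.31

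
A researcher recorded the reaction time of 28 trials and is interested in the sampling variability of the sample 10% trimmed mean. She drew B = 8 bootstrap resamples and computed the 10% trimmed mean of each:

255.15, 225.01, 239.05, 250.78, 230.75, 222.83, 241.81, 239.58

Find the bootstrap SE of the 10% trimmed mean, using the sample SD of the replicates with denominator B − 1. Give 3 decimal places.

SE* = 11.507

Bootstrap SE is the standard deviation of the 8 replicate 10% trimmed means.
Mean of replicates: (255.15 + 225.01 + 239.05 + 250.78 + 230.75 + 222.83 + 241.81 + 239.58) / 8 = 1904.9600 / 8 = 238.1200
Sum of squared deviations: (+17.0300)² + (−13.1100)² + (+0.9300)² + (+12.6600)² + (−7.3700)² + (−15.2900)² + (+3.6900)² + (+1.4600)² = 926.8822
Variance = 926.8822 / 7 = 132.4117
SE* = √132.4117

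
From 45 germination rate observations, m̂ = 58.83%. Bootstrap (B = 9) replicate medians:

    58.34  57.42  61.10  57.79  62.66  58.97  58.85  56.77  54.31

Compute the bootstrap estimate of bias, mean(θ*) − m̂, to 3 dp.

bias = −0.362

mean(θ*) = (58.34 + 57.42 + 61.10 + 57.79 + 62.66 + 58.97 + 58.85 + 56.77 + 54.31) / 9 = 58.4678
bias = 58.4678 − 58.83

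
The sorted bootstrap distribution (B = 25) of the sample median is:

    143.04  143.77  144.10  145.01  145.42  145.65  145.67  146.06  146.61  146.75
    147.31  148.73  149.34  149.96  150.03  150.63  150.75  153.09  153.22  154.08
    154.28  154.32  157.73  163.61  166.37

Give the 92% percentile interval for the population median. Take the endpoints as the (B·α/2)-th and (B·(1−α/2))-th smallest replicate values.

(143.04, 163.61)

α = 0.08; lower rank = 25 × 0.040 = 1; upper rank = 25 × 0.960 = 24.
The 1st smallest replicate is 143.04; the 24th is 163.61.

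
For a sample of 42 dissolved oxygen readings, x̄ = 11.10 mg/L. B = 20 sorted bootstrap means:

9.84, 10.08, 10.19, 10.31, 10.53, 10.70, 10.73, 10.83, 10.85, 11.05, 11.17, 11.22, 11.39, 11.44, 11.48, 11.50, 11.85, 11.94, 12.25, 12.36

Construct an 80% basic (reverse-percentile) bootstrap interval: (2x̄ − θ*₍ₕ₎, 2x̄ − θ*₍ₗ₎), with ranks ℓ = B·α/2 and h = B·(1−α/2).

(10.26, 12.12)

Percentile endpoints at ranks 2 and 18: θ*₍2₎ = 10.08, θ*₍18₎ = 11.94.
Basic interval reflects these around x̄:
  lower = 2 × 11.10 − 11.94 = 10.26
  upper = 2 × 11.10 − 10.08 = 12.12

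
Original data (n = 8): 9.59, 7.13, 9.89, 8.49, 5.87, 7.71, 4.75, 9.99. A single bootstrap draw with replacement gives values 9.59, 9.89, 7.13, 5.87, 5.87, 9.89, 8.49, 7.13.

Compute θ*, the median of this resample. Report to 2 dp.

Sorted: 5.87, 5.87, 7.13, 7.13, 8.49, 9.59, 9.89, 9.89
Median = average of the two middle values = 7.81

θ* = 7.81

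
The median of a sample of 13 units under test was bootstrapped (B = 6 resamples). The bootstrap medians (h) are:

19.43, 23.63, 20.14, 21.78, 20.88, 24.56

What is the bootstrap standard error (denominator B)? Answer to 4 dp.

Bootstrap SE is the standard deviation of the 6 replicate medians.
Mean of replicates: (19.43 + 23.63 + 20.14 + 21.78 + 20.88 + 24.56) / 6 = 130.42000 / 6 = 21.73667
Sum of squared deviations: (−2.30667)² + (+1.89333)² + (−1.59667)² + (+0.04333)² + (−0.85667)² + (+2.82333)² = 20.16173
Variance = 20.16173 / 6 = 3.36029
SE* = √3.36029

SE* = 1.8331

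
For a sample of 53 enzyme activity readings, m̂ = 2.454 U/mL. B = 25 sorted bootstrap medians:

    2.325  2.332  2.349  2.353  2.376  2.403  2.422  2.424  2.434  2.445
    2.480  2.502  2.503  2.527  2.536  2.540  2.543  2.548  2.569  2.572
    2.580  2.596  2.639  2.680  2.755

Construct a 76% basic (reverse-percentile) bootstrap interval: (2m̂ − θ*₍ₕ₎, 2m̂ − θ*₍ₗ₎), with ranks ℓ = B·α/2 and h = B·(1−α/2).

Percentile endpoints at ranks 3 and 22: θ*₍3₎ = 2.349, θ*₍22₎ = 2.596.
Basic interval reflects these around m̂:
  lower = 2 × 2.454 − 2.596 = 2.312
  upper = 2 × 2.454 − 2.349 = 2.559

(2.312, 2.559)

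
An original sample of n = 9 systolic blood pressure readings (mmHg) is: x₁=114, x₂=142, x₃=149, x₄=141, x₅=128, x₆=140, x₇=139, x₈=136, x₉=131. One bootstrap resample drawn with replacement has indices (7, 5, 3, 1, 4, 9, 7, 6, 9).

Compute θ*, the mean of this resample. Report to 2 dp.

Resample values: 139, 128, 149, 114, 141, 131, 139, 140, 131.
Mean = (139 + 128 + 149 + 114 + 141 + 131 + 139 + 140 + 131) / 9 = 1212.0 / 9 = 134.67

θ* = 134.67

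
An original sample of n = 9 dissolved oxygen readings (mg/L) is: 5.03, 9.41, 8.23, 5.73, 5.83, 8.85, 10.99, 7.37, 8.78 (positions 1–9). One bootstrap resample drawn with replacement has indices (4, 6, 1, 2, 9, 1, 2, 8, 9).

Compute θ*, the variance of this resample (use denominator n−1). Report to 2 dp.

θ* = 3.46

Resample values: 5.73, 8.85, 5.03, 9.41, 8.78, 5.03, 9.41, 7.37, 8.78.
Mean = 7.5989; sum of squared deviations = 27.6591
s² = 27.6591 / 8 = 3.4574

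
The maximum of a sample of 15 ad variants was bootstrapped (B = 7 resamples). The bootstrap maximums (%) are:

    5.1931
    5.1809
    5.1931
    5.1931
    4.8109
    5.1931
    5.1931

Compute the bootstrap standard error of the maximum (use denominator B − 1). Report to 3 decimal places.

Bootstrap SE is the standard deviation of the 7 replicate maximums.
Mean of replicates: (5.1931 + 5.1809 + 5.1931 + 5.1931 + 4.8109 + 5.1931 + 5.1931) / 7 = 35.95730 / 7 = 5.13676
Sum of squared deviations: (+0.05634)² + (+0.04414)² + (+0.05634)² + (+0.05634)² + (−0.32586)² + (+0.05634)² + (+0.05634)² = 0.12400
Variance = 0.12400 / 6 = 0.02067
SE* = √0.02067

SE* = 0.144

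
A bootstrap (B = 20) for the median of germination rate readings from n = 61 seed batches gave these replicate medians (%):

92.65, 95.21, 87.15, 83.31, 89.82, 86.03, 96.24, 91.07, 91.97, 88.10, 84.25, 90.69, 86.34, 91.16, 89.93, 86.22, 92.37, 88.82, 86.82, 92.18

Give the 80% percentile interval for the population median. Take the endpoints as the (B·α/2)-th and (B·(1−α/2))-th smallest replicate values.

(84.25, 92.65)

Sorted replicates: 83.31, 84.25, 86.03, 86.22, 86.34, 86.82, 87.15, 88.10, 88.82, 89.82, 89.93, 90.69, 91.07, 91.16, 91.97, 92.18, 92.37, 92.65, 95.21, 96.24
α = 0.20; lower rank = 20 × 0.100 = 2; upper rank = 20 × 0.900 = 18.
The 2nd smallest replicate is 84.25; the 18th is 92.65.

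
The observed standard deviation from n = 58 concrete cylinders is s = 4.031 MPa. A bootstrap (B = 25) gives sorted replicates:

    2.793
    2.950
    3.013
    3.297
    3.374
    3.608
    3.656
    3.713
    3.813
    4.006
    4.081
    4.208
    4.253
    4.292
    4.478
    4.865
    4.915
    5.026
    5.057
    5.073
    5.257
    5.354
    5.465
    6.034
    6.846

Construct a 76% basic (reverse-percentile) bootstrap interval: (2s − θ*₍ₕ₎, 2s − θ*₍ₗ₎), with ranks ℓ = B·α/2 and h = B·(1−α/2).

(2.708, 5.049)

Percentile endpoints at ranks 3 and 22: θ*₍3₎ = 3.013, θ*₍22₎ = 5.354.
Basic interval reflects these around s:
  lower = 2 × 4.031 − 5.354 = 2.708
  upper = 2 × 4.031 − 3.013 = 5.049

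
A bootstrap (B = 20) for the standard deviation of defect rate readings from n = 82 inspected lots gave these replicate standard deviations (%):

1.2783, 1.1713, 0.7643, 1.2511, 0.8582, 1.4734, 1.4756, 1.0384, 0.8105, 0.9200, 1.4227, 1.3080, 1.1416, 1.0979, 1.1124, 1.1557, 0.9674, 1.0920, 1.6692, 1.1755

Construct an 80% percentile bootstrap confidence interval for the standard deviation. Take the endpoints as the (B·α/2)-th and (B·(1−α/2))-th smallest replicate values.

(0.8105, 1.4734)

Sorted replicates: 0.7643, 0.8105, 0.8582, 0.9200, 0.9674, 1.0384, 1.0920, 1.0979, 1.1124, 1.1416, 1.1557, 1.1713, 1.1755, 1.2511, 1.2783, 1.3080, 1.4227, 1.4734, 1.4756, 1.6692
α = 0.20; lower rank = 20 × 0.100 = 2; upper rank = 20 × 0.900 = 18.
The 2nd smallest replicate is 0.8105; the 18th is 1.4734.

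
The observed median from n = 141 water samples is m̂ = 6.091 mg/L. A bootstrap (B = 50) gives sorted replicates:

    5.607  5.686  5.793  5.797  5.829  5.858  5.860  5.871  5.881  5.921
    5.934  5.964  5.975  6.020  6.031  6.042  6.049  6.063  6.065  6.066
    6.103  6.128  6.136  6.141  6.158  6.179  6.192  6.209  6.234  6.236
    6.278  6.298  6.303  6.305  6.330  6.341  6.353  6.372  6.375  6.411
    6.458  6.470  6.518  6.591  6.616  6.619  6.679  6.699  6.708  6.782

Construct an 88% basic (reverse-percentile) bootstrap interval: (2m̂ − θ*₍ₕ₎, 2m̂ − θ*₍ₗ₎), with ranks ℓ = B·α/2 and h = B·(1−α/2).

(5.503, 6.389)

Percentile endpoints at ranks 3 and 47: θ*₍3₎ = 5.793, θ*₍47₎ = 6.679.
Basic interval reflects these around m̂:
  lower = 2 × 6.091 − 6.679 = 5.503
  upper = 2 × 6.091 − 5.793 = 6.389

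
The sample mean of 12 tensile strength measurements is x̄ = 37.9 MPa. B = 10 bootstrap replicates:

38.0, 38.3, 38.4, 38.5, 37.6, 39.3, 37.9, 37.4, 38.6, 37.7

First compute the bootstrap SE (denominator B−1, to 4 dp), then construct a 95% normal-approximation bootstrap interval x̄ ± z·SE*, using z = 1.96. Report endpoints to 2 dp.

(36.79, 39.01)

Mean of replicates = 38.1700; sum of squared deviations = 2.8810; SE* = √(2.8810/9) = 0.5658
Margin = 1.96 × 0.5658 = 1.109
Interval: 37.9 ± 1.109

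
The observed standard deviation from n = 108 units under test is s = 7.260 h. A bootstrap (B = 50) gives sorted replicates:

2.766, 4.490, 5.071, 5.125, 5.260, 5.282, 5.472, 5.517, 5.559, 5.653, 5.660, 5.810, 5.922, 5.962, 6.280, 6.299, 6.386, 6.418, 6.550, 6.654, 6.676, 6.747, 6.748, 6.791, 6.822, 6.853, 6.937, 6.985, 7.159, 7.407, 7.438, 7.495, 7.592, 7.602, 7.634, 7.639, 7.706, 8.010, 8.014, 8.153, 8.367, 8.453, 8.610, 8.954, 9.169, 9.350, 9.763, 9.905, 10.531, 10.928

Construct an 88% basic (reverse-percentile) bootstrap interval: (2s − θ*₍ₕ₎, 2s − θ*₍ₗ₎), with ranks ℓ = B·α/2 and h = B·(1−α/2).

Percentile endpoints at ranks 3 and 47: θ*₍3₎ = 5.071, θ*₍47₎ = 9.763.
Basic interval reflects these around s:
  lower = 2 × 7.260 − 9.763 = 4.757
  upper = 2 × 7.260 − 5.071 = 9.449

(4.757, 9.449)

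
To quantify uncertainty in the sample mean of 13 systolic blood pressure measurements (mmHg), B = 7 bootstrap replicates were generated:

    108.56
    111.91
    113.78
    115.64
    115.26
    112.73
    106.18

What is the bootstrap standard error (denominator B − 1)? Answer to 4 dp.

Bootstrap SE is the standard deviation of the 7 replicate means.
Mean of replicates: (108.56 + 111.91 + 113.78 + 115.64 + 115.26 + 112.73 + 106.18) / 7 = 784.06000 / 7 = 112.00857
Sum of squared deviations: (−3.44857)² + (−0.09857)² + (+1.77143)² + (+3.63143)² + (+3.25143)² + (+0.72143)² + (−5.82857)² = 73.29209
Variance = 73.29209 / 6 = 12.21535
SE* = √12.21535

SE* = 3.4950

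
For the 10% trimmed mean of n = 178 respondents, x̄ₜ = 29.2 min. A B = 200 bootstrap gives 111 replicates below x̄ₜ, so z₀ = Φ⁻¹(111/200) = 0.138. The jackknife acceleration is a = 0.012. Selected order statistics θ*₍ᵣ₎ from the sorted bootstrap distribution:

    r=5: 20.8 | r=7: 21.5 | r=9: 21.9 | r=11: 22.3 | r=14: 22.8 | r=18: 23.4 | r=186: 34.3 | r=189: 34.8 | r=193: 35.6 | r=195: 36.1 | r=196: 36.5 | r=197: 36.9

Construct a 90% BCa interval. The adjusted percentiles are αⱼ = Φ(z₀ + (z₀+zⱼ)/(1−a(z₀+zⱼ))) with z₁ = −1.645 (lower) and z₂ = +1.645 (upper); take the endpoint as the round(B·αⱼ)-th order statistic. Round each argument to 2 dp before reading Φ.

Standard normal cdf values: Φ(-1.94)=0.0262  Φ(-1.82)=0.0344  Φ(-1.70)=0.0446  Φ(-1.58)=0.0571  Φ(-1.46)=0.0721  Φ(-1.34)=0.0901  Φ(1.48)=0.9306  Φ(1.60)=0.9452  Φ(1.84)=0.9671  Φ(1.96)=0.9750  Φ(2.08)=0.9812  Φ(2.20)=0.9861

Lower: z₀ + z₁ = 0.138 + (-1.645) = -1.507; 1 − a(z₀+z₁) = 1 − (0.012)(-1.507) = 1.0181; argument = 0.138 + (-1.507)/1.0181 = -1.3422 → -1.34.
α₁ = Φ(-1.34) = 0.0901; rank = round(200 × 0.0901) = 18; θ*₍18₎ = 23.4.
Upper: z₀ + z₂ = 1.783; 1 − a(z₀+z₂) = 0.9786; argument = 1.9600 → 1.96; α₂ = 0.9750; rank = 195; θ*₍195₎ = 36.1.

(23.4, 36.1)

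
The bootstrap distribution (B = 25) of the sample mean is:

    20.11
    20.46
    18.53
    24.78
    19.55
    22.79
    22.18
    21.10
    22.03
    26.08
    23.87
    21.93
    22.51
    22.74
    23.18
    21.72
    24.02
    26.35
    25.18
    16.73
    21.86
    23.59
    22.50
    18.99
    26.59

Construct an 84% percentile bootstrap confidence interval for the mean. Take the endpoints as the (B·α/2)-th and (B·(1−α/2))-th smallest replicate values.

(18.53, 26.08)

Sorted replicates: 16.73, 18.53, 18.99, 19.55, 20.11, 20.46, 21.10, 21.72, 21.86, 21.93, 22.03, 22.18, 22.50, 22.51, 22.74, 22.79, 23.18, 23.59, 23.87, 24.02, 24.78, 25.18, 26.08, 26.35, 26.59
α = 0.16; lower rank = 25 × 0.080 = 2; upper rank = 25 × 0.920 = 23.
The 2nd smallest replicate is 18.53; the 23rd is 26.08.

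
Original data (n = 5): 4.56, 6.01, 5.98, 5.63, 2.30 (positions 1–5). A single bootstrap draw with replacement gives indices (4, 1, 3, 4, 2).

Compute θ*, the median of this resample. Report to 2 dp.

Resample values: 5.63, 4.56, 5.98, 5.63, 6.01.
Sorted: 4.56, 5.63, 5.63, 5.98, 6.01
Median = middle value = 5.63

θ* = 5.63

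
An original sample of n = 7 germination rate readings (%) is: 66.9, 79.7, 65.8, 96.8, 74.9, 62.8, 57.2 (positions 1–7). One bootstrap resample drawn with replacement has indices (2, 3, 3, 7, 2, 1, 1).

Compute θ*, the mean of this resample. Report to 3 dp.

Resample values: 79.7, 65.8, 65.8, 57.2, 79.7, 66.9, 66.9.
Mean = (79.7 + 65.8 + 65.8 + 57.2 + 79.7 + 66.9 + 66.9) / 7 = 482.00 / 7 = 68.857

θ* = 68.857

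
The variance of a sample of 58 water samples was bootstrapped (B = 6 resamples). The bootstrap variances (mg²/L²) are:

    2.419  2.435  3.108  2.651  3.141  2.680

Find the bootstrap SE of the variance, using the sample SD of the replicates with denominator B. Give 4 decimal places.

SE* = 0.2898

Bootstrap SE is the standard deviation of the 6 replicate variances.
Mean of replicates: (2.419 + 2.435 + 3.108 + 2.651 + 3.141 + 2.680) / 6 = 16.43400 / 6 = 2.73900
Sum of squared deviations: (−0.32000)² + (−0.30400)² + (+0.36900)² + (−0.08800)² + (+0.40200)² + (−0.05900)² = 0.50381
Variance = 0.50381 / 6 = 0.08397
SE* = √0.08397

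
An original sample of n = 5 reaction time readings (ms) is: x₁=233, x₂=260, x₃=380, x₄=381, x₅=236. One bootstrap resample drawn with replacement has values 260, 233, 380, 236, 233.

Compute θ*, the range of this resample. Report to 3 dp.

θ* = 147.000

Range = 380 − 233 = 147.000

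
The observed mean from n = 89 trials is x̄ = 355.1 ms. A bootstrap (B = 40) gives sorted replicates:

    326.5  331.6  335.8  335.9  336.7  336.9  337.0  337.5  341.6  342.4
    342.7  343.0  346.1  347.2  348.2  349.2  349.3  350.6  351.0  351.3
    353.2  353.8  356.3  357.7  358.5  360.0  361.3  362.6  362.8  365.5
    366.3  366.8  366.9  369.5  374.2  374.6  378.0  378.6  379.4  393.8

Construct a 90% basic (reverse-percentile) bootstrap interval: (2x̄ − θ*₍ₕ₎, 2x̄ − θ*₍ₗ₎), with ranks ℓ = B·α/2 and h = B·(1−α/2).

Percentile endpoints at ranks 2 and 38: θ*₍2₎ = 331.6, θ*₍38₎ = 378.6.
Basic interval reflects these around x̄:
  lower = 2 × 355.1 − 378.6 = 331.6
  upper = 2 × 355.1 − 331.6 = 378.6

(331.6, 378.6)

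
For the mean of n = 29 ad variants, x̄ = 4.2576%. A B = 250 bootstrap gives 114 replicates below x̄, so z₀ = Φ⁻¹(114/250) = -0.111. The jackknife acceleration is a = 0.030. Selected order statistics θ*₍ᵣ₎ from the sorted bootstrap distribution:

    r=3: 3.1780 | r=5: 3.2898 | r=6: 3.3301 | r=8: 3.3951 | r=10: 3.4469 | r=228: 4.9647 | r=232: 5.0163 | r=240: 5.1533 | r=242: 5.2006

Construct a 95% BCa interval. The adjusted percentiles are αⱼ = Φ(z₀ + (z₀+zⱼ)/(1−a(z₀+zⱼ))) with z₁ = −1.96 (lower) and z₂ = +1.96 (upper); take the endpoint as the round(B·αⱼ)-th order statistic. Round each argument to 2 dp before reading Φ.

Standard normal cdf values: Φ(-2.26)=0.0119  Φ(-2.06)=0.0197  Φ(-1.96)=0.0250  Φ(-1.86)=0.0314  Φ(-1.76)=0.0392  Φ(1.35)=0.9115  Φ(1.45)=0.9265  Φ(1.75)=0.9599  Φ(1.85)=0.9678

(3.2898, 5.2006)

Lower: z₀ + z₁ = -0.111 + (-1.960) = -2.071; 1 − a(z₀+z₁) = 1 − (0.030)(-2.071) = 1.0621; argument = -0.111 + (-2.071)/1.0621 = -2.0609 → -2.06.
α₁ = Φ(-2.06) = 0.0197; rank = round(250 × 0.0197) = 5; θ*₍5₎ = 3.2898.
Upper: z₀ + z₂ = 1.849; 1 − a(z₀+z₂) = 0.9445; argument = 1.8466 → 1.85; α₂ = 0.9678; rank = 242; θ*₍242₎ = 5.2006.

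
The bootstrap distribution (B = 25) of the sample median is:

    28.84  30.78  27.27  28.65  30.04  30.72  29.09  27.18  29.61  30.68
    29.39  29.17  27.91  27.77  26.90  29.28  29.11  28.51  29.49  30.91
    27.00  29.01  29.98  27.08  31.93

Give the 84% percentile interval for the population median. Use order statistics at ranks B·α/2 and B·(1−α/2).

(27.00, 30.78)

Sorted replicates: 26.90, 27.00, 27.08, 27.18, 27.27, 27.77, 27.91, 28.51, 28.65, 28.84, 29.01, 29.09, 29.11, 29.17, 29.28, 29.39, 29.49, 29.61, 29.98, 30.04, 30.68, 30.72, 30.78, 30.91, 31.93
α = 0.16; lower rank = 25 × 0.080 = 2; upper rank = 25 × 0.920 = 23.
The 2nd smallest replicate is 27.00; the 23rd is 30.78.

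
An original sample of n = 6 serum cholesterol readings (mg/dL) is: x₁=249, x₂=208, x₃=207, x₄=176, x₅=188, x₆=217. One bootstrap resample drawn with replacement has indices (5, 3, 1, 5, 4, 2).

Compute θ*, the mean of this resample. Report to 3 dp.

θ* = 202.667

Resample values: 188, 207, 249, 188, 176, 208.
Mean = (188 + 207 + 249 + 188 + 176 + 208) / 6 = 1216.0 / 6 = 202.667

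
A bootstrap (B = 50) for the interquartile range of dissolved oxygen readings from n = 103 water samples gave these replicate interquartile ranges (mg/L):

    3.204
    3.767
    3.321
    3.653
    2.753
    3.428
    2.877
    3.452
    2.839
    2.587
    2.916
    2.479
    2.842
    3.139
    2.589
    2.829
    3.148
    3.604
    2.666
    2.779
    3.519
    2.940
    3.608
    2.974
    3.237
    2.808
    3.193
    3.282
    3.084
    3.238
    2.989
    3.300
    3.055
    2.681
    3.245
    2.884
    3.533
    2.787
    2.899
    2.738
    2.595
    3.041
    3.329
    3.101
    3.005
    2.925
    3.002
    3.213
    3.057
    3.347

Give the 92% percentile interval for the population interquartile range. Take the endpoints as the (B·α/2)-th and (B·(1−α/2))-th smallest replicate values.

Sorted replicates: 2.479, 2.587, 2.589, 2.595, 2.666, 2.681, 2.738, 2.753, 2.779, 2.787, 2.808, 2.829, 2.839, 2.842, 2.877, 2.884, 2.899, 2.916, 2.925, 2.940, 2.974, 2.989, 3.002, 3.005, 3.041, 3.055, 3.057, 3.084, 3.101, 3.139, 3.148, 3.193, 3.204, 3.213, 3.237, 3.238, 3.245, 3.282, 3.300, 3.321, 3.329, 3.347, 3.428, 3.452, 3.519, 3.533, 3.604, 3.608, 3.653, 3.767
α = 0.08; lower rank = 50 × 0.040 = 2; upper rank = 50 × 0.960 = 48.
The 2nd smallest replicate is 2.587; the 48th is 3.608.

(2.587, 3.608)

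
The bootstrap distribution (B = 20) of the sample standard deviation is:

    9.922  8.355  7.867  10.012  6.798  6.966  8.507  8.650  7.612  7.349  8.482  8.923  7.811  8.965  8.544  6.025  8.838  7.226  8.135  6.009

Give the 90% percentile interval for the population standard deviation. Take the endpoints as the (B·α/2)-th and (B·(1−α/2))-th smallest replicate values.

Sorted replicates: 6.009, 6.025, 6.798, 6.966, 7.226, 7.349, 7.612, 7.811, 7.867, 8.135, 8.355, 8.482, 8.507, 8.544, 8.650, 8.838, 8.923, 8.965, 9.922, 10.012
α = 0.10; lower rank = 20 × 0.050 = 1; upper rank = 20 × 0.950 = 19.
The 1st smallest replicate is 6.009; the 19th is 9.922.

(6.009, 9.922)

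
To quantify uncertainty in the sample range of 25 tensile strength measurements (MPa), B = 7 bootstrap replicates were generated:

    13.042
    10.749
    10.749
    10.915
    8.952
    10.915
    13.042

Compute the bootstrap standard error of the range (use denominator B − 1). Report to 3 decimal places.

Bootstrap SE is the standard deviation of the 7 replicate ranges.
Mean of replicates: (13.042 + 10.749 + 10.749 + 10.915 + 8.952 + 10.915 + 13.042) / 7 = 78.3640 / 7 = 11.1949
Sum of squared deviations: (+1.8471)² + (−0.4459)² + (−0.4459)² + (−0.2799)² + (−2.2429)² + (−0.2799)² + (+1.8471)² = 12.4085
Variance = 12.4085 / 6 = 2.0681
SE* = √2.0681

SE* = 1.438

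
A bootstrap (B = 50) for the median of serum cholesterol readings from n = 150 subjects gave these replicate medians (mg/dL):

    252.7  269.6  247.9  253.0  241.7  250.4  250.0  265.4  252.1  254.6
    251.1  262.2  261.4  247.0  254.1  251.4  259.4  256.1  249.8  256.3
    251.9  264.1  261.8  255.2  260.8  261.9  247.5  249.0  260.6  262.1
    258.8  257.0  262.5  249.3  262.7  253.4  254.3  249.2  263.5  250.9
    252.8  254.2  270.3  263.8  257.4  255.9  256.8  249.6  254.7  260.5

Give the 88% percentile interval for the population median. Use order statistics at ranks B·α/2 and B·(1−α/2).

Sorted replicates: 241.7, 247.0, 247.5, 247.9, 249.0, 249.2, 249.3, 249.6, 249.8, 250.0, 250.4, 250.9, 251.1, 251.4, 251.9, 252.1, 252.7, 252.8, 253.0, 253.4, 254.1, 254.2, 254.3, 254.6, 254.7, 255.2, 255.9, 256.1, 256.3, 256.8, 257.0, 257.4, 258.8, 259.4, 260.5, 260.6, 260.8, 261.4, 261.8, 261.9, 262.1, 262.2, 262.5, 262.7, 263.5, 263.8, 264.1, 265.4, 269.6, 270.3
α = 0.12; lower rank = 50 × 0.060 = 3; upper rank = 50 × 0.940 = 47.
The 3rd smallest replicate is 247.5; the 47th is 264.1.

(247.5, 264.1)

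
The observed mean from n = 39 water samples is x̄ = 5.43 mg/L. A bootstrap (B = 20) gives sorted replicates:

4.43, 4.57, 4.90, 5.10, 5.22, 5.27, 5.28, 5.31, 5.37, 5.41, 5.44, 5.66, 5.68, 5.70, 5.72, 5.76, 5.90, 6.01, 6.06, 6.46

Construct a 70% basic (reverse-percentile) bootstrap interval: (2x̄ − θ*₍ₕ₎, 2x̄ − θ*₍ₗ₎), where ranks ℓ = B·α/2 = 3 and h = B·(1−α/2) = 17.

Percentile endpoints at ranks 3 and 17: θ*₍3₎ = 4.90, θ*₍17₎ = 5.90.
Basic interval reflects these around x̄:
  lower = 2 × 5.43 − 5.90 = 4.96
  upper = 2 × 5.43 − 4.90 = 5.96

(4.96, 5.96)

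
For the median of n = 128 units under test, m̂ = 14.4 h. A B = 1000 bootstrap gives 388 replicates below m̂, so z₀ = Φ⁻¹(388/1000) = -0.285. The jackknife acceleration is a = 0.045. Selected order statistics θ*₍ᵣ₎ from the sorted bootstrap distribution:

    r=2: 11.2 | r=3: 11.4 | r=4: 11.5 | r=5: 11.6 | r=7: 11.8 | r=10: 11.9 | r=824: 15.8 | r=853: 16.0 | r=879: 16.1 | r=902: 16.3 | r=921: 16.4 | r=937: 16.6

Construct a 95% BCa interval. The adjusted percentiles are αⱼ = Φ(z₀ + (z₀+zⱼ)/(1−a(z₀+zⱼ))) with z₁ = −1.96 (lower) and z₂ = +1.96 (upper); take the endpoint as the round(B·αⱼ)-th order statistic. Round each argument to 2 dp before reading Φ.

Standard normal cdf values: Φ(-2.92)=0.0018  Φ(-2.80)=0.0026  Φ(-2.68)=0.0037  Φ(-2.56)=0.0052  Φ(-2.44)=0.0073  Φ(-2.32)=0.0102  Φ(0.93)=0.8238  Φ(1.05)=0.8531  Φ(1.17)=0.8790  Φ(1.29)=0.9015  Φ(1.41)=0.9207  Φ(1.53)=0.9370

(11.9, 16.6)

Lower: z₀ + z₁ = -0.285 + (-1.960) = -2.245; 1 − a(z₀+z₁) = 1 − (0.045)(-2.245) = 1.1010; argument = -0.285 + (-2.245)/1.1010 = -2.3240 → -2.32.
α₁ = Φ(-2.32) = 0.0102; rank = round(1000 × 0.0102) = 10; θ*₍10₎ = 11.9.
Upper: z₀ + z₂ = 1.675; 1 − a(z₀+z₂) = 0.9246; argument = 1.5265 → 1.53; α₂ = 0.9370; rank = 937; θ*₍937₎ = 16.6.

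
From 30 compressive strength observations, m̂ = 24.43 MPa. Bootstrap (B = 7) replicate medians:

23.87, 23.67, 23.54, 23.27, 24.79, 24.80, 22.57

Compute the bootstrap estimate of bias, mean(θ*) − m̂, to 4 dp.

mean(θ*) = (23.87 + 23.67 + 23.54 + 23.27 + 24.79 + 24.80 + 22.57) / 7 = 23.78714
bias = 23.78714 − 24.43

bias = −0.6429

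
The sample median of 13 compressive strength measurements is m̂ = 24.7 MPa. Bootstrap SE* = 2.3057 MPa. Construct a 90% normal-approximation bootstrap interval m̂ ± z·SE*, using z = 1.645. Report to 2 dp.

Margin = 1.645 × 2.3057 = 3.793
Interval: 24.7 ± 3.793

(20.91, 28.49)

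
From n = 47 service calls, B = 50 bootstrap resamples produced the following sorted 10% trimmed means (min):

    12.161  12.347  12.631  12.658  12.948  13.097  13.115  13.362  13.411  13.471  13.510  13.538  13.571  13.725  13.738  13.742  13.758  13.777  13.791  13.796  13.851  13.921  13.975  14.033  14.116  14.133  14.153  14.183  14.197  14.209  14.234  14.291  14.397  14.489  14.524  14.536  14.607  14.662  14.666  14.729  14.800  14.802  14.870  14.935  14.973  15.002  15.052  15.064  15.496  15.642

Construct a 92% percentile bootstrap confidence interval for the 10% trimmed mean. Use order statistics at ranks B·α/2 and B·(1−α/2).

α = 0.08; lower rank = 50 × 0.040 = 2; upper rank = 50 × 0.960 = 48.
The 2nd smallest replicate is 12.347; the 48th is 15.064.

(12.347, 15.064)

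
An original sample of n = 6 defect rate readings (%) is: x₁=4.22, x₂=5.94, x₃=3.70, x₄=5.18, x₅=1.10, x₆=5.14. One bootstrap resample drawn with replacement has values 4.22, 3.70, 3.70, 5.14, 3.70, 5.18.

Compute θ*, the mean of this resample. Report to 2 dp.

θ* = 4.27

Mean = (4.22 + 3.70 + 3.70 + 5.14 + 3.70 + 5.18) / 6 = 25.640 / 6 = 4.27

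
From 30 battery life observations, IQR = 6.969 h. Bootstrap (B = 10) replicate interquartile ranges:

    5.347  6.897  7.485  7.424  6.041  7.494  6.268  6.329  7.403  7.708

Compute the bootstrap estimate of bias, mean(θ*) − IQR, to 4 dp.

bias = −0.1294

mean(θ*) = (5.347 + 6.897 + 7.485 + 7.424 + 6.041 + 7.494 + 6.268 + 6.329 + 7.403 + 7.708) / 10 = 6.83960
bias = 6.83960 − 6.969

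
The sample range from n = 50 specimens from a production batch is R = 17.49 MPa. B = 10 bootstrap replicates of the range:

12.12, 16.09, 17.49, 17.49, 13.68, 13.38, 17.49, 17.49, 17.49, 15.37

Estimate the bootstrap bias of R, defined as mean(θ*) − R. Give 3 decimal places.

bias = −1.681

mean(θ*) = (12.12 + 16.09 + 17.49 + 17.49 + 13.68 + 13.38 + 17.49 + 17.49 + 17.49 + 15.37) / 10 = 15.8090
bias = 15.8090 − 17.49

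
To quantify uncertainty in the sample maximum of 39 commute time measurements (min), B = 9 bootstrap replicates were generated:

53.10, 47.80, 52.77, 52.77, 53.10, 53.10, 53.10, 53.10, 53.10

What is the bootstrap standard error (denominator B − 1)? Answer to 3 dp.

SE* = 1.745

Bootstrap SE is the standard deviation of the 9 replicate maximums.
Mean of replicates: (53.10 + 47.80 + 52.77 + 52.77 + 53.10 + 53.10 + 53.10 + 53.10 + 53.10) / 9 = 471.9400 / 9 = 52.4378
Sum of squared deviations: (+0.6622)² + (−4.6378)² + (+0.3322)² + (+0.3322)² + (+0.6622)² + (+0.6622)² + (+0.6622)² + (+0.6622)² + (+0.6622)² = 24.3610
Variance = 24.3610 / 8 = 3.0451
SE* = √3.0451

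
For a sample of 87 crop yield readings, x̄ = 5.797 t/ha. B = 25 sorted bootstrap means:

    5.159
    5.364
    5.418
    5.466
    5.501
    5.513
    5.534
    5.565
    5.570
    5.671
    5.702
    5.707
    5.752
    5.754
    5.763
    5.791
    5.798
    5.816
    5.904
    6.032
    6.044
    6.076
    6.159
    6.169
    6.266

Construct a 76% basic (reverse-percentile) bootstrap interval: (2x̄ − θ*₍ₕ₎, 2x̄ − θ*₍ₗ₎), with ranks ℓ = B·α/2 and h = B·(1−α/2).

Percentile endpoints at ranks 3 and 22: θ*₍3₎ = 5.418, θ*₍22₎ = 6.076.
Basic interval reflects these around x̄:
  lower = 2 × 5.797 − 6.076 = 5.518
  upper = 2 × 5.797 − 5.418 = 6.176

(5.518, 6.176)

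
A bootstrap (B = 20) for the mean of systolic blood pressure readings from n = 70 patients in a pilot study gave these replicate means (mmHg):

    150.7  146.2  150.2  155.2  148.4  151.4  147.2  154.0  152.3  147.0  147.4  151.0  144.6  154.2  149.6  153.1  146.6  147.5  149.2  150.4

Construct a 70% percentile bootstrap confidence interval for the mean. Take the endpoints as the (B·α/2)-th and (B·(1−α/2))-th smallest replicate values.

(146.6, 153.1)

Sorted replicates: 144.6, 146.2, 146.6, 147.0, 147.2, 147.4, 147.5, 148.4, 149.2, 149.6, 150.2, 150.4, 150.7, 151.0, 151.4, 152.3, 153.1, 154.0, 154.2, 155.2
α = 0.30; lower rank = 20 × 0.150 = 3; upper rank = 20 × 0.850 = 17.
The 3rd smallest replicate is 146.6; the 17th is 153.1.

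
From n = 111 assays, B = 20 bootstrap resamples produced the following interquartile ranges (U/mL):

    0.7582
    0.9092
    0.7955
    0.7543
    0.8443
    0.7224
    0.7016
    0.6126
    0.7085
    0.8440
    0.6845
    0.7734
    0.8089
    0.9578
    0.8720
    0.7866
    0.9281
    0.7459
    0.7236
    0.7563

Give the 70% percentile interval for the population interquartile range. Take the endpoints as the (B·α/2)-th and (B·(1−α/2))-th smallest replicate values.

Sorted replicates: 0.6126, 0.6845, 0.7016, 0.7085, 0.7224, 0.7236, 0.7459, 0.7543, 0.7563, 0.7582, 0.7734, 0.7866, 0.7955, 0.8089, 0.8440, 0.8443, 0.8720, 0.9092, 0.9281, 0.9578
α = 0.30; lower rank = 20 × 0.150 = 3; upper rank = 20 × 0.850 = 17.
The 3rd smallest replicate is 0.7016; the 17th is 0.8720.

(0.7016, 0.8720)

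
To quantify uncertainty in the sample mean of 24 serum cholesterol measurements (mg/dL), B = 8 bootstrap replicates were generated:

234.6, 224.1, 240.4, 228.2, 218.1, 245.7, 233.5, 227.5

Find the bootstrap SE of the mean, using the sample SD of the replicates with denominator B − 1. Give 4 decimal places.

Bootstrap SE is the standard deviation of the 8 replicate means.
Mean of replicates: (234.6 + 224.1 + 240.4 + 228.2 + 218.1 + 245.7 + 233.5 + 227.5) / 8 = 1852.10000 / 8 = 231.51250
Sum of squared deviations: (+3.08750)² + (−7.41250)² + (+8.88750)² + (−3.31250)² + (−13.41250)² + (+14.18750)² + (+1.98750)² + (−4.01250)² = 555.66875
Variance = 555.66875 / 7 = 79.38125
SE* = √79.38125

SE* = 8.9096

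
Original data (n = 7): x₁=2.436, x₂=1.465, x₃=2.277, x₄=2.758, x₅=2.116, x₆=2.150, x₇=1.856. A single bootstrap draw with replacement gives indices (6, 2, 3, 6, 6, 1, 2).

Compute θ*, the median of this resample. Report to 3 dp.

θ* = 2.150

Resample values: 2.150, 1.465, 2.277, 2.150, 2.150, 2.436, 1.465.
Sorted: 1.465, 1.465, 2.150, 2.150, 2.150, 2.277, 2.436
Median = middle value = 2.150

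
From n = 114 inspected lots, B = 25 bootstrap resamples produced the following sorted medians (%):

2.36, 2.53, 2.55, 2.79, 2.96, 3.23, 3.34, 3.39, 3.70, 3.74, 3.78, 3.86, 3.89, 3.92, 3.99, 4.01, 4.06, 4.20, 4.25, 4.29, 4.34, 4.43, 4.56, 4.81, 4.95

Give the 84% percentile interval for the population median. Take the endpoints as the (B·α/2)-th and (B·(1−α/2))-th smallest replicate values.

(2.53, 4.56)

α = 0.16; lower rank = 25 × 0.080 = 2; upper rank = 25 × 0.920 = 23.
The 2nd smallest replicate is 2.53; the 23rd is 4.56.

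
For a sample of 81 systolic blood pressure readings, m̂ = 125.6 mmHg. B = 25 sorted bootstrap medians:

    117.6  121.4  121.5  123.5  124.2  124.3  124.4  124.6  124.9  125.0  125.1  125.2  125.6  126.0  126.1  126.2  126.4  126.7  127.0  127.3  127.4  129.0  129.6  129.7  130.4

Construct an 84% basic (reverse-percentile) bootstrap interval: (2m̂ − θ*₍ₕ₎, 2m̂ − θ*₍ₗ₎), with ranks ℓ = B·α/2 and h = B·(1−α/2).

Percentile endpoints at ranks 2 and 23: θ*₍2₎ = 121.4, θ*₍23₎ = 129.6.
Basic interval reflects these around m̂:
  lower = 2 × 125.6 − 129.6 = 121.6
  upper = 2 × 125.6 − 121.4 = 129.8

(121.6, 129.8)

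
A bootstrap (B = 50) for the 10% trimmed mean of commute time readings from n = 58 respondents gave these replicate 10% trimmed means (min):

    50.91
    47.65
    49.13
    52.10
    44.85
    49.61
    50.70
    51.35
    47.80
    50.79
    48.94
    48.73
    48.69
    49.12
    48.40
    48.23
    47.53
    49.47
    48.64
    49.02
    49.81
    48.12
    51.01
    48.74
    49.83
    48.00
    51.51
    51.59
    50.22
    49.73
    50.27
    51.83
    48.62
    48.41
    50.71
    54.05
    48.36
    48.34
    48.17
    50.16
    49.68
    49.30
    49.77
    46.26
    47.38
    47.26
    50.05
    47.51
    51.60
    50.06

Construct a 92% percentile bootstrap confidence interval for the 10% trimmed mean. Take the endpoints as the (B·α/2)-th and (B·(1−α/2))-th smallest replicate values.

Sorted replicates: 44.85, 46.26, 47.26, 47.38, 47.51, 47.53, 47.65, 47.80, 48.00, 48.12, 48.17, 48.23, 48.34, 48.36, 48.40, 48.41, 48.62, 48.64, 48.69, 48.73, 48.74, 48.94, 49.02, 49.12, 49.13, 49.30, 49.47, 49.61, 49.68, 49.73, 49.77, 49.81, 49.83, 50.05, 50.06, 50.16, 50.22, 50.27, 50.70, 50.71, 50.79, 50.91, 51.01, 51.35, 51.51, 51.59, 51.60, 51.83, 52.10, 54.05
α = 0.08; lower rank = 50 × 0.040 = 2; upper rank = 50 × 0.960 = 48.
The 2nd smallest replicate is 46.26; the 48th is 51.83.

(46.26, 51.83)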